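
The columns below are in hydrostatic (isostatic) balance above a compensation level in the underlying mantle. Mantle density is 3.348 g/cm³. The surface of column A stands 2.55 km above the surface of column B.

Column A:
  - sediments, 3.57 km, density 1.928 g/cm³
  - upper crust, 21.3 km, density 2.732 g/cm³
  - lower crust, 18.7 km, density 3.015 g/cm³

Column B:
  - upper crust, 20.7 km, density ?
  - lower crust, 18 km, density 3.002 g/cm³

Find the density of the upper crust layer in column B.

2.88 g/cm³

Take the compensation level at the base of the deeper column (depth z_c below the surface of column A) and equate Σ ρ_i t_i down to z_c; mantle fills any gap and the z_c terms cancel.
Column A: 3.57×1.928 + 21.3×2.732 + 18.7×3.015 + (z_c − 43.57)×3.348
Column B: 2.55×0 + 20.7×ρ + 18×3.002 + (z_c − 2.55 − 38.7)×3.348
The z_c×3.348 term appears on both sides and cancels. Collect the known terms of each column as K = Σ(ρt)_known − 3.348 × (depth of known layers): K_A = 121.45506 − 3.348×43.57 = −24.4173; K_B = 54.036 − 3.348×(2.55 + 38.7) = −84.069.
Balance: K_A = K_B + 20.7×ρ, so ρ = (K_A − K_B)/20.7 = 59.6517/20.7 = 2.88 g/cm³.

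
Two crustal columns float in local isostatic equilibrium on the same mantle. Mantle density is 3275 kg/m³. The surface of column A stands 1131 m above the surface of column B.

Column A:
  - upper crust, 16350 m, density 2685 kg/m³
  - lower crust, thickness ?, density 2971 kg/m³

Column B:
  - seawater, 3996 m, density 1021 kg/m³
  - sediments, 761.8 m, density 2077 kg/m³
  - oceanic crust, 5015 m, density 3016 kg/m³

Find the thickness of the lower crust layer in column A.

Take the compensation level at the base of the deeper column (depth z_c below the surface of column A) and equate Σ ρ_i t_i down to z_c; mantle fills any gap and the z_c terms cancel.
Column A: 16350×2685 + x×2971 + (z_c − 16350 − x)×3275
Column B: 1131×0 + 3996×1021 + 761.8×2077 + 5015×3016 + (z_c − 1131 − 9772.8)×3275
The z_c×3275 term appears on both sides and cancels. Collect the known terms of each column as K = Σ(ρt)_known − 3275 × (depth of known layers): K_A = 43899750 − 3275×16350 = −9646500; K_B = 20787414.6 − 3275×(1131 + 9772.8) = −14922530.4.
Balance: K_A − x×(3275 − 2971) = K_B, so x = (K_A − K_B)/(3275 − 2971) = 5276030/304 = 17400 m.

17400 m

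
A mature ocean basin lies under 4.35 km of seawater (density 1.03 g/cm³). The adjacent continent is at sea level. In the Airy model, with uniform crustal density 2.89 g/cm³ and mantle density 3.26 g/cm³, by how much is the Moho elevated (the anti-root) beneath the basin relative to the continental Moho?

Equating mass per unit area of the two columns: replacing crust with seawater at the top is compensated by replacing crust with mantle at the base: d (ρ_c − ρ_w) = a (ρ_m − ρ_c).
a = d (ρ_c − ρ_w)/(ρ_m − ρ_c) = 4.35 km × 1.86/0.37 = 21.9 km.

21.9 km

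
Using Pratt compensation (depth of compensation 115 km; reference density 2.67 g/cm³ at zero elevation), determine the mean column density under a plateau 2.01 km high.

2.62 g/cm³

Pratt balance: ρ_ref D = ρ (D + h).
ρ = ρ_ref D/(D + h) = 2.67 × 115 km/(115 km + 2.01 km) = 2.62 g/cm³.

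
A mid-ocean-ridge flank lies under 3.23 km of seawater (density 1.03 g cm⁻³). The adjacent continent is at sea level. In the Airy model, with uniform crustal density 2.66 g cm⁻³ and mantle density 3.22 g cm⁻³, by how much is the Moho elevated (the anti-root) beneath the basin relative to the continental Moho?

In Airy isostatic equilibrium: replacing crust with seawater at the top is compensated by replacing crust with mantle at the base: d (ρ_c − ρ_w) = a (ρ_m − ρ_c).
a = d (ρ_c − ρ_w)/(ρ_m − ρ_c) = 3.23 km × 1.63/0.56 = 9.4 km.

9.4 km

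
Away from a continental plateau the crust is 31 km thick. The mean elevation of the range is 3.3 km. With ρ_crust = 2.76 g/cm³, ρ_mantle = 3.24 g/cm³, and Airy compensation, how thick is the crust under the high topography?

53.3 km

Root depth r = h ρ_c / (ρ_m − ρ_c) = 3.3 km × 2.76 / 0.48 = 18.98 km.
Total thickness = T + h + r = 31 km + 3.3 km + 18.98 km = 53.3 km.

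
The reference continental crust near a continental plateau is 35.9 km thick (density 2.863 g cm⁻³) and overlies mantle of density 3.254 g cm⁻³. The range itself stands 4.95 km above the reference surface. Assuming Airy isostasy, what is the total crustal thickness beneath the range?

Root depth r = h ρ_c / (ρ_m − ρ_c) = 4.95 km × 2.863 / 0.391 = 36.25 km.
Total thickness = T + h + r = 35.9 km + 4.95 km + 36.25 km = 77.1 km.

77.1 km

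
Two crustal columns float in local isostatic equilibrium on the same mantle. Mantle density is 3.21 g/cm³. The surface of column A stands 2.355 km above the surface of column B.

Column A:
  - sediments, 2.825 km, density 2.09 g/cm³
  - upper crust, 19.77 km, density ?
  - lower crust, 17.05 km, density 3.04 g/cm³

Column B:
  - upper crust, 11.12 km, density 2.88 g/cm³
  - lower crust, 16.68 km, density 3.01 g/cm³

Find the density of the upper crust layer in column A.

Take the compensation level at the base of the deeper column (depth z_c below the surface of column A) and equate Σ ρ_i t_i down to z_c; mantle fills any gap and the z_c terms cancel.
Column A: 2.825×2.09 + 19.77×ρ + 17.05×3.04 + (z_c − 39.645)×3.21
Column B: 2.355×0 + 11.12×2.88 + 16.68×3.01 + (z_c − 2.355 − 27.8)×3.21
The z_c×3.21 term appears on both sides and cancels. Collect the known terms of each column as K = Σ(ρt)_known − 3.21 × (depth of known layers): K_A = 57.73625 − 3.21×39.645 = −69.5242; K_B = 82.2324 − 3.21×(2.355 + 27.8) = −14.56515.
Balance: K_A + 19.77×ρ = K_B, so ρ = (K_B − K_A)/19.77 = 54.959/19.77 = 2.78 g/cm³.

2.78 g/cm³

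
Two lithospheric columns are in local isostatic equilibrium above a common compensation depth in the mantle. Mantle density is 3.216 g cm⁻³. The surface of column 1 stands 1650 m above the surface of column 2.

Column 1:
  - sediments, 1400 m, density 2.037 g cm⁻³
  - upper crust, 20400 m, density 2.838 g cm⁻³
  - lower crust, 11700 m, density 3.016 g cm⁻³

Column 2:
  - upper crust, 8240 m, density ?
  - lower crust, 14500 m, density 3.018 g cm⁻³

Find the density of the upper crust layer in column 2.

Take the compensation level at the base of the deeper column (depth z_c below the surface of column 1) and equate Σ ρ_i t_i down to z_c; mantle fills any gap and the z_c terms cancel.
Column 1: 1400×2.037 + 20400×2.838 + 11700×3.016 + (z_c − 33500)×3.216
Column 2: 1650×0 + 8240×ρ + 14500×3.018 + (z_c − 1650 − 22740)×3.216
The z_c×3.216 term appears on both sides and cancels. Collect the known terms of each column as K = Σ(ρt)_known − 3.216 × (depth of known layers): K_1 = 96034.2 − 3.216×33500 = −11701.8; K_2 = 43761 − 3.216×(1650 + 22740) = −34677.24.
Balance: K_1 = K_2 + 8240×ρ, so ρ = (K_1 − K_2)/8240 = 22975.4/8240 = 2.79 g cm⁻³.

2.79 g cm⁻³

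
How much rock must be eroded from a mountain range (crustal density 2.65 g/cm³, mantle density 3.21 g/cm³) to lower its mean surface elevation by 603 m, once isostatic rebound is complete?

Net drop Δ = e − u = e − e ρ_c/ρ_m = e (ρ_m − ρ_c)/ρ_m.
e = Δ ρ_m/(ρ_m − ρ_c) = 603 m × 3.21/0.56 = 3460 m.

3460 m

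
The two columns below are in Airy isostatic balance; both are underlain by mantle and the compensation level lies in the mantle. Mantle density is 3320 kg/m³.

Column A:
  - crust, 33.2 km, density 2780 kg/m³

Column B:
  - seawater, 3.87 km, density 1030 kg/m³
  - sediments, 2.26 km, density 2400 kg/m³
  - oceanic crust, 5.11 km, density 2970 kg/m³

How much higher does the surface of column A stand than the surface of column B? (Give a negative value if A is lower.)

For any compensation level in the mantle, the mantle terms cancel and isostasy reduces to e = (Σt_A − Σt_B) − (Σ(ρt)_A − Σ(ρt)_B) / ρ_m.
Σt_A = 33.2 km; Σt_B = 11.24 km; Σ(ρt)_A = 92296; Σ(ρt)_B = 24586.8 (in km·kg/m³).
e = (33.2 − 11.24) − (92296 − 24586.8) / 3320 = 1.57 km.

1.57 km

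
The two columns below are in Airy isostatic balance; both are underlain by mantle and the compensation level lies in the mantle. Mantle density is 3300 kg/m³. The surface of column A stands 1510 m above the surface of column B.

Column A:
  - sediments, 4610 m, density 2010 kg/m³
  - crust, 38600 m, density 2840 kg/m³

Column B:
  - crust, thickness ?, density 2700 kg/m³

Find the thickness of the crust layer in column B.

31200 m

Take the compensation level at the base of the deeper column (depth z_c below the surface of column A) and equate Σ ρ_i t_i down to z_c; mantle fills any gap and the z_c terms cancel.
Column A: 4610×2010 + 38600×2840 + (z_c − 43210)×3300
Column B: 1510×0 + x×2700 + (z_c − 1510 − 0 − x)×3300
The z_c×3300 term appears on both sides and cancels. Collect the known terms of each column as K = Σ(ρt)_known − 3300 × (depth of known layers): K_A = 118890100 − 3300×43210 = −23702900; K_B = 0 − 3300×(1510 + 0) = −4983000.
Balance: K_A = K_B − x×(3300 − 2700), so x = (K_B − K_A)/(3300 − 2700) = 18719900/600 = 31200 m.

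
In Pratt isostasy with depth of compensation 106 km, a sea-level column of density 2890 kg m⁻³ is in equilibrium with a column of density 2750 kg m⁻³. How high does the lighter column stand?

ρ_ref D = ρ (D + h) → h = D (ρ_ref − ρ)/ρ.
h = 106 km × (2890 − 2750)/2750 = 5.4 km.

5.4 km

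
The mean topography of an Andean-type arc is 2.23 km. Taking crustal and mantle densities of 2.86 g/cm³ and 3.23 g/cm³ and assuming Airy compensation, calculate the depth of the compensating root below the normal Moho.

Balancing pressure at the compensation depth: the weight of the topography is balanced by the buoyancy of the root, ρ_c h = (ρ_m − ρ_c) r.
r = h · ρ_c / (ρ_m − ρ_c) = 2.23 km × 2.86 / (3.23 − 2.86) = 17.2 km.

17.2 km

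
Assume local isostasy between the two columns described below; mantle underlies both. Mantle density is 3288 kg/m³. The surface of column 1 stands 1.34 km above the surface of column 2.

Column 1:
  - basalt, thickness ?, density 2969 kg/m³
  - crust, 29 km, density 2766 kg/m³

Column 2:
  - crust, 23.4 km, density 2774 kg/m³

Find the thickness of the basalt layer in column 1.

Take the compensation level at the base of the deeper column (depth z_c below the surface of column 1) and equate Σ ρ_i t_i down to z_c; mantle fills any gap and the z_c terms cancel.
Column 1: x×2969 + 29×2766 + (z_c − 29 − x)×3288
Column 2: 1.34×0 + 23.4×2774 + (z_c − 1.34 − 23.4)×3288
The z_c×3288 term appears on both sides and cancels. Collect the known terms of each column as K = Σ(ρt)_known − 3288 × (depth of known layers): K_1 = 80214 − 3288×29 = −15138; K_2 = 64911.6 − 3288×(1.34 + 23.4) = −16433.52.
Balance: K_1 − x×(3288 − 2969) = K_2, so x = (K_1 − K_2)/(3288 − 2969) = 1295.52/319 = 4.06 km.

4.06 km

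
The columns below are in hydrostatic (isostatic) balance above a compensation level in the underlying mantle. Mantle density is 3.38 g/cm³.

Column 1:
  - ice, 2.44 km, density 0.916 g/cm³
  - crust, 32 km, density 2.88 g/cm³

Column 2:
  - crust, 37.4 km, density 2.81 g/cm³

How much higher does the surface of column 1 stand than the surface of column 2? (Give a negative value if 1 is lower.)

For any compensation level in the mantle, the mantle terms cancel and isostasy reduces to e = (Σt_1 − Σt_2) − (Σ(ρt)_1 − Σ(ρt)_2) / ρ_m.
Σt_1 = 34.44 km; Σt_2 = 37.4 km; Σ(ρt)_1 = 94.39504; Σ(ρt)_2 = 105.094 (in km·g/cm³).
e = (34.44 − 37.4) − (94.39504 − 105.094) / 3.38 = 0.205 km.

0.205 km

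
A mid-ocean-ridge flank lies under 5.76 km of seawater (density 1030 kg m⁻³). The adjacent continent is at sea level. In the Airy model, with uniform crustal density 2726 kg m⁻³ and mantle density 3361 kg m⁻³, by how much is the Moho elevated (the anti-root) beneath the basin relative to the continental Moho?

For local isostatic compensation: replacing crust with seawater at the top is compensated by replacing crust with mantle at the base: d (ρ_c − ρ_w) = a (ρ_m − ρ_c).
a = d (ρ_c − ρ_w)/(ρ_m − ρ_c) = 5.76 km × 1696/635 = 15.4 km.

15.4 km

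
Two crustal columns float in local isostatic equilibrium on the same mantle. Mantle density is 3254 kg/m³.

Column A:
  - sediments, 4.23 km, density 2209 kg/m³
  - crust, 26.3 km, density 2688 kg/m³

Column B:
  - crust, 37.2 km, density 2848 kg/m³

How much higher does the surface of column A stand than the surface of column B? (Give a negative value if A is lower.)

1.29 km

For any compensation level in the mantle, the mantle terms cancel and isostasy reduces to e = (Σt_A − Σt_B) − (Σ(ρt)_A − Σ(ρt)_B) / ρ_m.
Σt_A = 30.53 km; Σt_B = 37.2 km; Σ(ρt)_A = 80038.47; Σ(ρt)_B = 105945.6 (in km·kg/m³).
e = (30.53 − 37.2) − (80038.47 − 105945.6) / 3254 = 1.29 km.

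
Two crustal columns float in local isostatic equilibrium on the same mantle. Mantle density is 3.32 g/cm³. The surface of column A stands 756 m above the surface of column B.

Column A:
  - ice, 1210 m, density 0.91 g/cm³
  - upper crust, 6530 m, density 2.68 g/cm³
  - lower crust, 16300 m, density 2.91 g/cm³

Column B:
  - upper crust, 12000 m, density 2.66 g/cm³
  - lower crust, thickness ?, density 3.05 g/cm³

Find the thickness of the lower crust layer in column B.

Take the compensation level at the base of the deeper column (depth z_c below the surface of column A) and equate Σ ρ_i t_i down to z_c; mantle fills any gap and the z_c terms cancel.
Column A: 1210×0.91 + 6530×2.68 + 16300×2.91 + (z_c − 24040)×3.32
Column B: 756×0 + 12000×2.66 + x×3.05 + (z_c − 756 − 12000 − x)×3.32
The z_c×3.32 term appears on both sides and cancels. Collect the known terms of each column as K = Σ(ρt)_known − 3.32 × (depth of known layers): K_A = 66034.5 − 3.32×24040 = −13778.3; K_B = 31920 − 3.32×(756 + 12000) = −10429.92.
Balance: K_A = K_B − x×(3.32 − 3.05), so x = (K_B − K_A)/(3.32 − 3.05) = 3348.38/0.27 = 12400 m.

12400 m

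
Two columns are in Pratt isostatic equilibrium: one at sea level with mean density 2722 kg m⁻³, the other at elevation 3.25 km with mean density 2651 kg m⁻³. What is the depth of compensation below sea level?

121 km

ρ_ref D = ρ (D + h) → D (ρ_ref − ρ) = ρ h.
D = ρ h/(ρ_ref − ρ) = 2651 × 3.25 km/(2722 − 2651) = 121 km.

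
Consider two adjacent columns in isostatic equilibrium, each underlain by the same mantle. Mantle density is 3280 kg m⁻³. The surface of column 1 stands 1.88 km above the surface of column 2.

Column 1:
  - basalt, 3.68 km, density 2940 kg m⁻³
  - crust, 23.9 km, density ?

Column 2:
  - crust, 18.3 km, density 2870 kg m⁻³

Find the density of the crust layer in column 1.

Take the compensation level at the base of the deeper column (depth z_c below the surface of column 1) and equate Σ ρ_i t_i down to z_c; mantle fills any gap and the z_c terms cancel.
Column 1: 3.68×2940 + 23.9×ρ + (z_c − 27.58)×3280
Column 2: 1.88×0 + 18.3×2870 + (z_c − 1.88 − 18.3)×3280
The z_c×3280 term appears on both sides and cancels. Collect the known terms of each column as K = Σ(ρt)_known − 3280 × (depth of known layers): K_1 = 10819.2 − 3280×27.58 = −79643.2; K_2 = 52521 − 3280×(1.88 + 18.3) = −13669.4.
Balance: K_1 + 23.9×ρ = K_2, so ρ = (K_2 − K_1)/23.9 = 65973.8/23.9 = 2760 kg m⁻³.

2760 kg m⁻³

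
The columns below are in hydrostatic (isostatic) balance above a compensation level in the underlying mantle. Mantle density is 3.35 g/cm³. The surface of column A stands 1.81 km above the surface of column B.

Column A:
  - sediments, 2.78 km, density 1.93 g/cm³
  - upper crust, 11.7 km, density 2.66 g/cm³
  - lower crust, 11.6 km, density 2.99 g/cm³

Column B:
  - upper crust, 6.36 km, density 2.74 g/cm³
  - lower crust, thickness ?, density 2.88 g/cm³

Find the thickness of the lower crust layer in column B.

Take the compensation level at the base of the deeper column (depth z_c below the surface of column A) and equate Σ ρ_i t_i down to z_c; mantle fills any gap and the z_c terms cancel.
Column A: 2.78×1.93 + 11.7×2.66 + 11.6×2.99 + (z_c − 26.08)×3.35
Column B: 1.81×0 + 6.36×2.74 + x×2.88 + (z_c − 1.81 − 6.36 − x)×3.35
The z_c×3.35 term appears on both sides and cancels. Collect the known terms of each column as K = Σ(ρt)_known − 3.35 × (depth of known layers): K_A = 71.1714 − 3.35×26.08 = −16.1966; K_B = 17.4264 − 3.35×(1.81 + 6.36) = −9.9431.
Balance: K_A = K_B − x×(3.35 − 2.88), so x = (K_B − K_A)/(3.35 − 2.88) = 6.2535/0.47 = 13.3 km.

13.3 km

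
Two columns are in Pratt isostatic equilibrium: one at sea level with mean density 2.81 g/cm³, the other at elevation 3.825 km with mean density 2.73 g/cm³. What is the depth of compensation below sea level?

ρ_ref D = ρ (D + h) → D (ρ_ref − ρ) = ρ h.
D = ρ h/(ρ_ref − ρ) = 2.73 × 3.825 km/(2.81 − 2.73) = 131 km.

131 km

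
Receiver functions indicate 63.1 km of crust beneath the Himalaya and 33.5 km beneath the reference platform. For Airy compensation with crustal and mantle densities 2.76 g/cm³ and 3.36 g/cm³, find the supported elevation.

5.29 km

Excess crust Δ = 63.1 km − 33.5 km = 29.6 km, split between elevation h and root r with h + r = Δ.
Airy balance ρ_c h = (ρ_m − ρ_c) r gives r = h ρ_c/(ρ_m − ρ_c), so h (1 + ρ_c/(ρ_m − ρ_c)) = Δ, i.e. h = Δ (ρ_m − ρ_c)/ρ_m.
h = 29.6 km × 0.6/3.36 = 5.29 km.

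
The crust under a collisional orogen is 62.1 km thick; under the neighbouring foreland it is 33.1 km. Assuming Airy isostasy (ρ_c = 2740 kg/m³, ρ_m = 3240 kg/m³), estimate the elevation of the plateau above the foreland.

4.48 km

Excess crust Δ = 62.1 km − 33.1 km = 29 km, split between elevation h and root r with h + r = Δ.
Airy balance ρ_c h = (ρ_m − ρ_c) r gives r = h ρ_c/(ρ_m − ρ_c), so h (1 + ρ_c/(ρ_m − ρ_c)) = Δ, i.e. h = Δ (ρ_m − ρ_c)/ρ_m.
h = 29 km × 500/3240 = 4.48 km.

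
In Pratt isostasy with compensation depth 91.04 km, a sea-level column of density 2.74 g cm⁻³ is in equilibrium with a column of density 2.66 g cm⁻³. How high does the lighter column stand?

2.74 km

ρ_ref D = ρ (D + h) → h = D (ρ_ref − ρ)/ρ.
h = 91.04 km × (2.74 − 2.66)/2.66 = 2.74 km.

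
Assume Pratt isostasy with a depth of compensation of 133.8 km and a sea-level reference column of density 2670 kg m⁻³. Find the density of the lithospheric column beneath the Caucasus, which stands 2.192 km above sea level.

2630 kg m⁻³

Pratt balance: ρ_ref D = ρ (D + h).
ρ = ρ_ref D/(D + h) = 2670 × 133.8 km/(133.8 km + 2.192 km) = 2630 kg m⁻³.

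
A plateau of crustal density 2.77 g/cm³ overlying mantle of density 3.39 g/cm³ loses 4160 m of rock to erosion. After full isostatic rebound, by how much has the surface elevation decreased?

Rebound u = e ρ_c/ρ_m = 4160 m × 2.77/3.39 = 3399 m.
Net surface drop = e − u = 4160 m − 3399 m = e (ρ_m − ρ_c)/ρ_m = 761 m.

761 m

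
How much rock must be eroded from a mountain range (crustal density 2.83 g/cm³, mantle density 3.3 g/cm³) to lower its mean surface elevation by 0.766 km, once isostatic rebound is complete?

5.38 km

Net drop Δ = e − u = e − e ρ_c/ρ_m = e (ρ_m − ρ_c)/ρ_m.
e = Δ ρ_m/(ρ_m − ρ_c) = 0.766 km × 3.3/0.47 = 5.38 km.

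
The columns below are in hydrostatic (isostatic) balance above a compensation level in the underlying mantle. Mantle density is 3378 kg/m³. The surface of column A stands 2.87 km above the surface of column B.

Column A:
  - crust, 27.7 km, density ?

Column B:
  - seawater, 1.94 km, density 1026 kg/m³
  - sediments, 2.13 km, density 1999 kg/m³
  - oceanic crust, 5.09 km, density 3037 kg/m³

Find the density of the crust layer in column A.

2690 kg/m³

Take the compensation level at the base of the deeper column (depth z_c below the surface of column A) and equate Σ ρ_i t_i down to z_c; mantle fills any gap and the z_c terms cancel.
Column A: 27.7×ρ + (z_c − 27.7)×3378
Column B: 2.87×0 + 1.94×1026 + 2.13×1999 + 5.09×3037 + (z_c − 2.87 − 9.16)×3378
The z_c×3378 term appears on both sides and cancels. Collect the known terms of each column as K = Σ(ρt)_known − 3378 × (depth of known layers): K_A = 0 − 3378×27.7 = −93570.6; K_B = 21706.64 − 3378×(2.87 + 9.16) = −18930.7.
Balance: K_A + 27.7×ρ = K_B, so ρ = (K_B − K_A)/27.7 = 74639.9/27.7 = 2690 kg/m³.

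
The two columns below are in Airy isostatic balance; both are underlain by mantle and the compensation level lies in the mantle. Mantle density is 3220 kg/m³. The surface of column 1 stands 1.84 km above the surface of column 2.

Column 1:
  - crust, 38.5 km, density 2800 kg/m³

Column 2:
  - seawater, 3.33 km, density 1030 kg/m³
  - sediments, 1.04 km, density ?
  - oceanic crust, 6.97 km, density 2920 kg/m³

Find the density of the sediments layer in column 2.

Take the compensation level at the base of the deeper column (depth z_c below the surface of column 1) and equate Σ ρ_i t_i down to z_c; mantle fills any gap and the z_c terms cancel.
Column 1: 38.5×2800 + (z_c − 38.5)×3220
Column 2: 1.84×0 + 3.33×1030 + 1.04×ρ + 6.97×2920 + (z_c − 1.84 − 11.34)×3220
The z_c×3220 term appears on both sides and cancels. Collect the known terms of each column as K = Σ(ρt)_known − 3220 × (depth of known layers): K_1 = 107800 − 3220×38.5 = −16170; K_2 = 23782.3 − 3220×(1.84 + 11.34) = −18657.3.
Balance: K_1 = K_2 + 1.04×ρ, so ρ = (K_1 − K_2)/1.04 = 2487.3/1.04 = 2390 kg/m³.

2390 kg/m³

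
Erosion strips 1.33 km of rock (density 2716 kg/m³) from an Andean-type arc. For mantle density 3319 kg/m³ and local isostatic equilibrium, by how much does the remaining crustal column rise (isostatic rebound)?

1.09 km

Unloading: uplift u = e ρ_c/ρ_m = 1.33 km × 2716/3319 = 1.09 km.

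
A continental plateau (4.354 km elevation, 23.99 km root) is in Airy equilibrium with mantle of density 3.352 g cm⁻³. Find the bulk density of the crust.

2.84 g cm⁻³

ρ_c h = (ρ_m − ρ_c) r → ρ_c (h + r) = ρ_m r → ρ_c = ρ_m r / (h + r).
ρ_c = 3.352 × 23.99 km / (4.354 km + 23.99 km) = 2.84 g cm⁻³.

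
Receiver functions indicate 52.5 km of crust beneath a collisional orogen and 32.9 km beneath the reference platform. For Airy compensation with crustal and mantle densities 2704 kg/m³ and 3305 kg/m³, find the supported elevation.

3.56 km

Excess crust Δ = 52.5 km − 32.9 km = 19.6 km, split between elevation h and root r with h + r = Δ.
Airy balance ρ_c h = (ρ_m − ρ_c) r gives r = h ρ_c/(ρ_m − ρ_c), so h (1 + ρ_c/(ρ_m − ρ_c)) = Δ, i.e. h = Δ (ρ_m − ρ_c)/ρ_m.
h = 19.6 km × 601/3305 = 3.56 km.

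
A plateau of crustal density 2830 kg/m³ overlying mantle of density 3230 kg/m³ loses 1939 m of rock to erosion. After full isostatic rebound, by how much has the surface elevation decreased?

240 m

Rebound u = e ρ_c/ρ_m = 1939 m × 2830/3230 = 1699 m.
Net surface drop = e − u = 1939 m − 1699 m = e (ρ_m − ρ_c)/ρ_m = 240 m.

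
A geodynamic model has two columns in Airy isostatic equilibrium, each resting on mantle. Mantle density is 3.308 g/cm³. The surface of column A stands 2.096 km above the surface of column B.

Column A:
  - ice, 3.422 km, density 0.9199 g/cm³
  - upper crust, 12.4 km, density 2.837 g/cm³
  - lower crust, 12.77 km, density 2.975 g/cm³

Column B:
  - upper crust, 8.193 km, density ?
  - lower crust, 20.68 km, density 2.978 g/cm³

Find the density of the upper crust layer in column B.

2.76 g/cm³

Take the compensation level at the base of the deeper column (depth z_c below the surface of column A) and equate Σ ρ_i t_i down to z_c; mantle fills any gap and the z_c terms cancel.
Column A: 3.422×0.9199 + 12.4×2.837 + 12.77×2.975 + (z_c − 28.592)×3.308
Column B: 2.096×0 + 8.193×ρ + 20.68×2.978 + (z_c − 2.096 − 28.873)×3.308
The z_c×3.308 term appears on both sides and cancels. Collect the known terms of each column as K = Σ(ρt)_known − 3.308 × (depth of known layers): K_A = 76.3174478 − 3.308×28.592 = −18.2648882; K_B = 61.58504 − 3.308×(2.096 + 28.873) = −40.860412.
Balance: K_A = K_B + 8.193×ρ, so ρ = (K_A − K_B)/8.193 = 22.5955/8.193 = 2.76 g/cm³.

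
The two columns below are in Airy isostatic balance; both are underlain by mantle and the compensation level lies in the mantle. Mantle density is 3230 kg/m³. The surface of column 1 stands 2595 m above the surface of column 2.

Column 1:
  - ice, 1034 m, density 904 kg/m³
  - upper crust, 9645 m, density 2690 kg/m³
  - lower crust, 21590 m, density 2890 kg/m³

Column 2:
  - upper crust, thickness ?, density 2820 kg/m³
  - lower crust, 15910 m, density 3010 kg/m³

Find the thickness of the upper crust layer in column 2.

Take the compensation level at the base of the deeper column (depth z_c below the surface of column 1) and equate Σ ρ_i t_i down to z_c; mantle fills any gap and the z_c terms cancel.
Column 1: 1034×904 + 9645×2690 + 21590×2890 + (z_c − 32269)×3230
Column 2: 2595×0 + x×2820 + 15910×3010 + (z_c − 2595 − 15910 − x)×3230
The z_c×3230 term appears on both sides and cancels. Collect the known terms of each column as K = Σ(ρt)_known − 3230 × (depth of known layers): K_1 = 89274886 − 3230×32269 = −14953984; K_2 = 47889100 − 3230×(2595 + 15910) = −11882050.
Balance: K_1 = K_2 − x×(3230 − 2820), so x = (K_2 − K_1)/(3230 − 2820) = 3071930/410 = 7490 m.

7490 m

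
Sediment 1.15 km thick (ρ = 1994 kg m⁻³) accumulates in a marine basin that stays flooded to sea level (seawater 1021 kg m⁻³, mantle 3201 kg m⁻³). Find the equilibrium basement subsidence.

Submarine loading: the sediment displaces seawater, and the subsidence is in turn flooded, so s (ρ_m − ρ_w) = t (ρ_sed − ρ_w).
s = 1.15 km × (1994 − 1021) / (3201 − 1021) = 0.513 km.

0.513 km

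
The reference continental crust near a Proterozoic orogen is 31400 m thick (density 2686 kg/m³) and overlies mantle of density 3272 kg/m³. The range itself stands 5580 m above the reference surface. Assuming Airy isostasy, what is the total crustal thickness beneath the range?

Root depth r = h ρ_c / (ρ_m − ρ_c) = 5580 m × 2686 / 586 = 25580 m.
Total thickness = T + h + r = 31400 m + 5580 m + 25580 m = 62600 m.

62600 m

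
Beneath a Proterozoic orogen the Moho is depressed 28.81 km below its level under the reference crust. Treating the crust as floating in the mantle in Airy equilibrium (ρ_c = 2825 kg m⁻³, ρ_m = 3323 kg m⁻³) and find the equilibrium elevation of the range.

In Airy isostatic equilibrium: ρ_c h = (ρ_m − ρ_c) r.
h = r (ρ_m − ρ_c) / ρ_c = 28.81 km × (3323 − 2825) / 2825 = 5.08 km.

5.08 km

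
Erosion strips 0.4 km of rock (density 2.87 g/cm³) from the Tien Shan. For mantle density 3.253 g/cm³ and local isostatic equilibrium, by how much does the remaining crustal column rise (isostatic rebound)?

0.353 km

Unloading: uplift u = e ρ_c/ρ_m = 0.4 km × 2.87/3.253 = 0.353 km.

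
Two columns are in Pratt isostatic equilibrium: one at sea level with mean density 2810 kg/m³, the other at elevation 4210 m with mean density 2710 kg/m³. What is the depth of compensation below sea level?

114000 m

ρ_ref D = ρ (D + h) → D (ρ_ref − ρ) = ρ h.
D = ρ h/(ρ_ref − ρ) = 2710 × 4210 m/(2810 − 2710) = 114000 m.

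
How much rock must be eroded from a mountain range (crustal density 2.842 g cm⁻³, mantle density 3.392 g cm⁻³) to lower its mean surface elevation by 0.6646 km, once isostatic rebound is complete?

4.1 km

Net drop Δ = e − u = e − e ρ_c/ρ_m = e (ρ_m − ρ_c)/ρ_m.
e = Δ ρ_m/(ρ_m − ρ_c) = 0.6646 km × 3.392/0.55 = 4.1 km.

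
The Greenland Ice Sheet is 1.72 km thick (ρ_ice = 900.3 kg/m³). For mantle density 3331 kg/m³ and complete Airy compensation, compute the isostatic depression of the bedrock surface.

0.465 km

Balancing pressure at the compensation depth: the ice load ρ_ice t is balanced by mantle displaced below, ρ_m s.
s = t ρ_ice / ρ_m = 1.72 km × 900.3/3331 = 0.465 km.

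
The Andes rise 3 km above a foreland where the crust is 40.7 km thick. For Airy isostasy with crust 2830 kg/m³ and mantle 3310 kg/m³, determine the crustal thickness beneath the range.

Root depth r = h ρ_c / (ρ_m − ρ_c) = 3 km × 2830 / 480 = 17.69 km.
Total thickness = T + h + r = 40.7 km + 3 km + 17.69 km = 61.4 km.

61.4 km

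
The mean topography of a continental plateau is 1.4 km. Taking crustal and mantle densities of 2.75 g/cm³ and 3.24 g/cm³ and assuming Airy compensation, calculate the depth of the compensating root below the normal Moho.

Isostatic balance requires: the weight of the topography is balanced by the buoyancy of the root, ρ_c h = (ρ_m − ρ_c) r.
r = h · ρ_c / (ρ_m − ρ_c) = 1.4 km × 2.75 / (3.24 − 2.75) = 7.86 km.

7.86 km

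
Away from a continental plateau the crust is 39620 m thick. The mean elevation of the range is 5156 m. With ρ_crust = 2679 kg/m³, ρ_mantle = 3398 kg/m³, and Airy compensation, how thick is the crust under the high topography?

Root depth r = h ρ_c / (ρ_m − ρ_c) = 5156 m × 2679 / 719 = 19210 m.
Total thickness = T + h + r = 39620 m + 5156 m + 19210 m = 64000 m.

64000 m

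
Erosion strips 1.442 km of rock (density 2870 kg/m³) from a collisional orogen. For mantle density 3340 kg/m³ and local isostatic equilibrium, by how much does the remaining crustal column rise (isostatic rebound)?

1.24 km

Unloading: uplift u = e ρ_c/ρ_m = 1.442 km × 2870/3340 = 1.24 km.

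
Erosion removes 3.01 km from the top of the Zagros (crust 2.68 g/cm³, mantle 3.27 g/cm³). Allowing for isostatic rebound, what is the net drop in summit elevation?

Rebound u = e ρ_c/ρ_m = 3.01 km × 2.68/3.27 = 2.467 km.
Net surface drop = e − u = 3.01 km − 2.467 km = e (ρ_m − ρ_c)/ρ_m = 0.543 km.

0.543 km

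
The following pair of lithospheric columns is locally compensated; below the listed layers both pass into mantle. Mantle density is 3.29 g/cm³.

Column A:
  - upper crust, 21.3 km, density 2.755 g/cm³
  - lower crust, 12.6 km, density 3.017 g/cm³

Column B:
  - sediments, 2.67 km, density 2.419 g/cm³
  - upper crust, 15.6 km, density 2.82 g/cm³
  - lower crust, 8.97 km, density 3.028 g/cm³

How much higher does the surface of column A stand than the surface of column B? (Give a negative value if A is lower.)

For any compensation level in the mantle, the mantle terms cancel and isostasy reduces to e = (Σt_A − Σt_B) − (Σ(ρt)_A − Σ(ρt)_B) / ρ_m.
Σt_A = 33.9 km; Σt_B = 27.24 km; Σ(ρt)_A = 96.6957; Σ(ρt)_B = 77.61189 (in km·g/cm³).
e = (33.9 − 27.24) − (96.6957 − 77.61189) / 3.29 = 0.859 km.

0.859 km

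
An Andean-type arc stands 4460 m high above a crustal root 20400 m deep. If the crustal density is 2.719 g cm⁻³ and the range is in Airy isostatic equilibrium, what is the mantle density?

3.31 g cm⁻³

Airy balance: ρ_c h = (ρ_m − ρ_c) r → ρ_m = ρ_c (1 + h/r).
ρ_m = 2.719 × (1 + 4460 m/20400 m) = 3.31 g cm⁻³.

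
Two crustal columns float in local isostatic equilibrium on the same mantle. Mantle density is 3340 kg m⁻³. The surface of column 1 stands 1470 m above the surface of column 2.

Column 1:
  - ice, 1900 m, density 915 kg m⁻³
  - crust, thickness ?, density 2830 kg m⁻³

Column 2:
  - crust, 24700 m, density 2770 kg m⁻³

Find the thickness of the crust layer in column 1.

Take the compensation level at the base of the deeper column (depth z_c below the surface of column 1) and equate Σ ρ_i t_i down to z_c; mantle fills any gap and the z_c terms cancel.
Column 1: 1900×915 + x×2830 + (z_c − 1900 − x)×3340
Column 2: 1470×0 + 24700×2770 + (z_c − 1470 − 24700)×3340
The z_c×3340 term appears on both sides and cancels. Collect the known terms of each column as K = Σ(ρt)_known − 3340 × (depth of known layers): K_1 = 1738500 − 3340×1900 = −4607500; K_2 = 68419000 − 3340×(1470 + 24700) = −18988800.
Balance: K_1 − x×(3340 − 2830) = K_2, so x = (K_1 − K_2)/(3340 − 2830) = 14381300/510 = 28200 m.

28200 m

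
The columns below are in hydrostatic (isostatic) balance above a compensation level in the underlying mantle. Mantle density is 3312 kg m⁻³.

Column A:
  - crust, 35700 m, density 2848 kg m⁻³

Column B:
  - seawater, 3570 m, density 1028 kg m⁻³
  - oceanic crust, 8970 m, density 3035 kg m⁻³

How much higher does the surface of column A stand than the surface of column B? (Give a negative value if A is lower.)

For any compensation level in the mantle, the mantle terms cancel and isostasy reduces to e = (Σt_A − Σt_B) − (Σ(ρt)_A − Σ(ρt)_B) / ρ_m.
Σt_A = 35700 m; Σt_B = 12540 m; Σ(ρt)_A = 101673600; Σ(ρt)_B = 30893910 (in m·kg m⁻³).
e = (35700 − 12540) − (101673600 − 30893910) / 3312 = 1790 m.

1790 m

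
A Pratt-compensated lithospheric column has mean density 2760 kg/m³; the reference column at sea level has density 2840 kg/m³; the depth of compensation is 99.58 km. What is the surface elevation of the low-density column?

2.89 km

ρ_ref D = ρ (D + h) → h = D (ρ_ref − ρ)/ρ.
h = 99.58 km × (2840 − 2760)/2760 = 2.89 km.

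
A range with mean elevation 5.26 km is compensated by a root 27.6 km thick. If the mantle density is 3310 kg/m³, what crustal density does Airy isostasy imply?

ρ_c h = (ρ_m − ρ_c) r → ρ_c (h + r) = ρ_m r → ρ_c = ρ_m r / (h + r).
ρ_c = 3310 × 27.6 km / (5.26 km + 27.6 km) = 2780 kg/m³.

2780 kg/m³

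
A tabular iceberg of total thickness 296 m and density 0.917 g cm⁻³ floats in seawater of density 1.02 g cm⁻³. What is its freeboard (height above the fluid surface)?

Floating equilibrium: submerged depth d = t ρ_obj/ρ_fluid = 296 m × 0.917/1.02 = 266.1 m.
Freeboard = t − d = 296 m − 266.1 m = 29.9 m.

29.9 m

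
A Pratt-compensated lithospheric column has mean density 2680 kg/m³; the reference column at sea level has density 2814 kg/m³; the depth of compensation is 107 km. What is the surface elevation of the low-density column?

ρ_ref D = ρ (D + h) → h = D (ρ_ref − ρ)/ρ.
h = 107 km × (2814 − 2680)/2680 = 5.35 km.

5.35 km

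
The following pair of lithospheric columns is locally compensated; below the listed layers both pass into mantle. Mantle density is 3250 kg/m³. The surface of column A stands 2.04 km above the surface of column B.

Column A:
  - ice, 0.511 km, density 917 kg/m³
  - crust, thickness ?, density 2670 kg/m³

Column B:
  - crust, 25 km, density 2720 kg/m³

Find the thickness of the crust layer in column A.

32.2 km

Take the compensation level at the base of the deeper column (depth z_c below the surface of column A) and equate Σ ρ_i t_i down to z_c; mantle fills any gap and the z_c terms cancel.
Column A: 0.511×917 + x×2670 + (z_c − 0.511 − x)×3250
Column B: 2.04×0 + 25×2720 + (z_c − 2.04 − 25)×3250
The z_c×3250 term appears on both sides and cancels. Collect the known terms of each column as K = Σ(ρt)_known − 3250 × (depth of known layers): K_A = 468.587 − 3250×0.511 = −1192.163; K_B = 68000 − 3250×(2.04 + 25) = −19880.
Balance: K_A − x×(3250 − 2670) = K_B, so x = (K_A − K_B)/(3250 − 2670) = 18687.8/580 = 32.2 km.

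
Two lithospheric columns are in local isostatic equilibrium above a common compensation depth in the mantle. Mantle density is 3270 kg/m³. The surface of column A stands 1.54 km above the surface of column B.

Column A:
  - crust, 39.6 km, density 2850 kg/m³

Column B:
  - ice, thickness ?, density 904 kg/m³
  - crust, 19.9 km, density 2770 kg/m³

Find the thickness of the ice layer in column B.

0.696 km

Take the compensation level at the base of the deeper column (depth z_c below the surface of column A) and equate Σ ρ_i t_i down to z_c; mantle fills any gap and the z_c terms cancel.
Column A: 39.6×2850 + (z_c − 39.6)×3270
Column B: 1.54×0 + x×904 + 19.9×2770 + (z_c − 1.54 − 19.9 − x)×3270
The z_c×3270 term appears on both sides and cancels. Collect the known terms of each column as K = Σ(ρt)_known − 3270 × (depth of known layers): K_A = 112860 − 3270×39.6 = −16632; K_B = 55123 − 3270×(1.54 + 19.9) = −14985.8.
Balance: K_A = K_B − x×(3270 − 904), so x = (K_B − K_A)/(3270 − 904) = 1646.2/2366 = 0.696 km.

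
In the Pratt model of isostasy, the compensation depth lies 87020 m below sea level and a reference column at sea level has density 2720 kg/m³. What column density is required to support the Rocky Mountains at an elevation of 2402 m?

2650 kg/m³

Pratt balance: ρ_ref D = ρ (D + h).
ρ = ρ_ref D/(D + h) = 2720 × 87020 m/(87020 m + 2402 m) = 2650 kg/m³.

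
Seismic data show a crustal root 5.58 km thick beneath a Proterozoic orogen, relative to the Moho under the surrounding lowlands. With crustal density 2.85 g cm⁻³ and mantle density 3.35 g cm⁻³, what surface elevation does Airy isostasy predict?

0.979 km

For local isostatic compensation: ρ_c h = (ρ_m − ρ_c) r.
h = r (ρ_m − ρ_c) / ρ_c = 5.58 km × (3.35 − 2.85) / 2.85 = 0.979 km.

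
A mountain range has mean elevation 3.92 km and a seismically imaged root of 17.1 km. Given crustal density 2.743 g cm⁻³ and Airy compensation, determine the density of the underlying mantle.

3.37 g cm⁻³

Airy balance: ρ_c h = (ρ_m − ρ_c) r → ρ_m = ρ_c (1 + h/r).
ρ_m = 2.743 × (1 + 3.92 km/17.1 km) = 3.37 g cm⁻³.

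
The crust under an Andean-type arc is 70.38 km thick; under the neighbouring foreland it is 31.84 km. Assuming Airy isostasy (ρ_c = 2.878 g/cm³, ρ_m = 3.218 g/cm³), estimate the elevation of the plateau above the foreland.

Excess crust Δ = 70.38 km − 31.84 km = 38.54 km, split between elevation h and root r with h + r = Δ.
Airy balance ρ_c h = (ρ_m − ρ_c) r gives r = h ρ_c/(ρ_m − ρ_c), so h (1 + ρ_c/(ρ_m − ρ_c)) = Δ, i.e. h = Δ (ρ_m − ρ_c)/ρ_m.
h = 38.54 km × 0.34/3.218 = 4.07 km.

4.07 km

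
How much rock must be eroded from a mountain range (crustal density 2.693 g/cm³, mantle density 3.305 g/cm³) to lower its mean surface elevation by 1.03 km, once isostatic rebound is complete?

5.56 km

Net drop Δ = e − u = e − e ρ_c/ρ_m = e (ρ_m − ρ_c)/ρ_m.
e = Δ ρ_m/(ρ_m − ρ_c) = 1.03 km × 3.305/0.612 = 5.56 km.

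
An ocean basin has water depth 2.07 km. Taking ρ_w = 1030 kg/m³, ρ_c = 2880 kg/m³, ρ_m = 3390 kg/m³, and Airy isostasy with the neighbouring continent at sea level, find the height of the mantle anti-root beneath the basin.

By Archimedes' principle applied to the lithosphere: replacing crust with seawater at the top is compensated by replacing crust with mantle at the base: d (ρ_c − ρ_w) = a (ρ_m − ρ_c).
a = d (ρ_c − ρ_w)/(ρ_m − ρ_c) = 2.07 km × 1850/510 = 7.51 km.

7.51 km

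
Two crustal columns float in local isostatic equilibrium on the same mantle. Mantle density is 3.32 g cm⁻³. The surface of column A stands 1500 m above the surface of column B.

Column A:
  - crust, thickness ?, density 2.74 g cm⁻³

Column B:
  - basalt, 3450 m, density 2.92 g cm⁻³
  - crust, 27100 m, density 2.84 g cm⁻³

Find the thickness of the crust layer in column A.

33400 m

Take the compensation level at the base of the deeper column (depth z_c below the surface of column A) and equate Σ ρ_i t_i down to z_c; mantle fills any gap and the z_c terms cancel.
Column A: x×2.74 + (z_c − 0 − x)×3.32
Column B: 1500×0 + 3450×2.92 + 27100×2.84 + (z_c − 1500 − 30550)×3.32
The z_c×3.32 term appears on both sides and cancels. Collect the known terms of each column as K = Σ(ρt)_known − 3.32 × (depth of known layers): K_A = 0 − 3.32×0 = 0; K_B = 87038 − 3.32×(1500 + 30550) = −19368.
Balance: K_A − x×(3.32 − 2.74) = K_B, so x = (K_A − K_B)/(3.32 − 2.74) = 19368/0.58 = 33400 m.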